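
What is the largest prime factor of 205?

205 = 5 · 41
41 is prime.
So 205 = 5 · 41; the largest prime factor is 41.

41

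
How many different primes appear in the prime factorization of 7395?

4

7395 = 3 · 2465
2465 = 5 · 493
493 = 17 · 29
7395 = 3 · 5 · 17 · 29, which has 4 distinct prime factors.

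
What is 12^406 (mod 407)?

12^1 ≡ 12 (mod 407)
12^2 ≡ 12^2 = 144 ≡ 144 (mod 407)
12^4 ≡ 144^2 = 20736 ≡ 386 (mod 407)
12^8 ≡ 386^2 = 148996 ≡ 34 (mod 407)
12^16 ≡ 34^2 = 1156 ≡ 342 (mod 407)
12^32 ≡ 342^2 = 116964 ≡ 155 (mod 407)
12^64 ≡ 155^2 = 24025 ≡ 12 (mod 407)
12^128 ≡ 12^2 = 144 ≡ 144 (mod 407)
12^256 ≡ 144^2 = 20736 ≡ 386 (mod 407)
406 = 256 + 128 + 16 + 4 + 2 in binary powers of 2.
So 12^406 ≡ 386 · 144 · 342 · 386 · 144 ≡ 12 (mod 407).
Since 12 ≠ 1, base 12 is a Fermat witness: 407 is composite.

12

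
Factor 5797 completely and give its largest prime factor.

31

5797 = 11 · 527
527 = 17 · 31
31 is prime.
So 5797 = 11 · 17 · 31; the largest prime factor is 31.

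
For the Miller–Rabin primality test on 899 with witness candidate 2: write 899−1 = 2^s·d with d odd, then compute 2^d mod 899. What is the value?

899 − 1 = 898 = 2^1 · 449, so d = 449.
2^1 ≡ 2 (mod 899)
2^2 ≡ 2^2 = 4 ≡ 4 (mod 899)
2^4 ≡ 4^2 = 16 ≡ 16 (mod 899)
2^8 ≡ 16^2 = 256 ≡ 256 (mod 899)
2^16 ≡ 256^2 = 65536 ≡ 808 (mod 899)
2^32 ≡ 808^2 = 652864 ≡ 190 (mod 899)
2^64 ≡ 190^2 = 36100 ≡ 140 (mod 899)
2^128 ≡ 140^2 = 19600 ≡ 721 (mod 899)
2^256 ≡ 721^2 = 519841 ≡ 219 (mod 899)
449 = 256 + 128 + 64 + 1 in binary powers of 2.
So 2^449 ≡ 219 · 721 · 140 · 2 ≡ 698 (mod 899).
Squaring chain: 698; never reaches −1, so base 2 is a Miller–Rabin witness that 899 is composite.

698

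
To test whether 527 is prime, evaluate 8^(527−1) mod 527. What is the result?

225

8^1 ≡ 8 (mod 527)
8^2 ≡ 8^2 = 64 ≡ 64 (mod 527)
8^4 ≡ 64^2 = 4096 ≡ 407 (mod 527)
8^8 ≡ 407^2 = 165649 ≡ 171 (mod 527)
8^16 ≡ 171^2 = 29241 ≡ 256 (mod 527)
8^32 ≡ 256^2 = 65536 ≡ 188 (mod 527)
8^64 ≡ 188^2 = 35344 ≡ 35 (mod 527)
8^128 ≡ 35^2 = 1225 ≡ 171 (mod 527)
8^256 ≡ 171^2 = 29241 ≡ 256 (mod 527)
8^512 ≡ 256^2 = 65536 ≡ 188 (mod 527)
526 = 512 + 8 + 4 + 2 in binary powers of 2.
So 8^526 ≡ 188 · 171 · 407 · 64 ≡ 225 (mod 527).
Since 225 ≠ 1, base 8 is a Fermat witness: 527 is composite.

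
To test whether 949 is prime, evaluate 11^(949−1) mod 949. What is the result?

11^1 ≡ 11 (mod 949)
11^2 ≡ 11^2 = 121 ≡ 121 (mod 949)
11^4 ≡ 121^2 = 14641 ≡ 406 (mod 949)
11^8 ≡ 406^2 = 164836 ≡ 659 (mod 949)
11^16 ≡ 659^2 = 434281 ≡ 588 (mod 949)
11^32 ≡ 588^2 = 345744 ≡ 308 (mod 949)
11^64 ≡ 308^2 = 94864 ≡ 913 (mod 949)
11^128 ≡ 913^2 = 833569 ≡ 347 (mod 949)
11^256 ≡ 347^2 = 120409 ≡ 835 (mod 949)
11^512 ≡ 835^2 = 697225 ≡ 659 (mod 949)
948 = 512 + 256 + 128 + 32 + 16 + 4 in binary powers of 2.
So 11^948 ≡ 659 · 835 · 347 · 308 · 588 · 406 ≡ 885 (mod 949).
Since 885 ≠ 1, base 11 is a Fermat witness: 949 is composite.

885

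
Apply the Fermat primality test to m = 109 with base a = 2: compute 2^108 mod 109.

2^1 ≡ 2 (mod 109)
2^2 ≡ 2^2 = 4 ≡ 4 (mod 109)
2^4 ≡ 4^2 = 16 ≡ 16 (mod 109)
2^8 ≡ 16^2 = 256 ≡ 38 (mod 109)
2^16 ≡ 38^2 = 1444 ≡ 27 (mod 109)
2^32 ≡ 27^2 = 729 ≡ 75 (mod 109)
2^64 ≡ 75^2 = 5625 ≡ 66 (mod 109)
108 = 64 + 32 + 8 + 4 in binary powers of 2.
So 2^108 ≡ 66 · 75 · 38 · 16 ≡ 1 (mod 109).
Since the result is 1, base 2 gives no evidence that 109 is composite.

1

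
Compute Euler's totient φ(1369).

1332

Factor: 1369 = 37^2.
φ(1369) = 37^1·(37−1) = 1332.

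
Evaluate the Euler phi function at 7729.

Factor: 7729 = 59 · 131.
φ(7729) = (59−1) · (131−1) = 58 · 130 = 7540.

7540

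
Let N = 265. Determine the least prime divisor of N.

5

265 is odd.
Digit sum 13, not divisible by 3.
Ends in 5: divisible by 5.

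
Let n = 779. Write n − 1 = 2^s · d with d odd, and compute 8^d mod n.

620

779 − 1 = 778 = 2^1 · 389, so d = 389.
8^1 ≡ 8 (mod 779)
8^2 ≡ 8^2 = 64 ≡ 64 (mod 779)
8^4 ≡ 64^2 = 4096 ≡ 201 (mod 779)
8^8 ≡ 201^2 = 40401 ≡ 672 (mod 779)
8^16 ≡ 672^2 = 451584 ≡ 543 (mod 779)
8^32 ≡ 543^2 = 294849 ≡ 387 (mod 779)
8^64 ≡ 387^2 = 149769 ≡ 201 (mod 779)
8^128 ≡ 201^2 = 40401 ≡ 672 (mod 779)
8^256 ≡ 672^2 = 451584 ≡ 543 (mod 779)
389 = 256 + 128 + 4 + 1 in binary powers of 2.
So 8^389 ≡ 543 · 672 · 201 · 8 ≡ 620 (mod 779).
Squaring chain: 620; never reaches −1, so base 8 is a Miller–Rabin witness that 779 is composite.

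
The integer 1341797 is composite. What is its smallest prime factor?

1341797 is odd.
Digit sum 32, not divisible by 3.
Ends in 7: not divisible by 5.
7: 1341797 = 7·191685 + 2
11: 1341797 = 11·121981 + 6
13: 1341797 = 13·103215 + 2
17: 1341797 = 17·78929 + 4
19: 1341797 = 19·70620 + 17
23: 1341797 = 23·58339

23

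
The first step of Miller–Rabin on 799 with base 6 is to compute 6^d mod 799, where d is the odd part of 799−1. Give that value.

799 − 1 = 798 = 2^1 · 399, so d = 399.
6^1 ≡ 6 (mod 799)
6^2 ≡ 6^2 = 36 ≡ 36 (mod 799)
6^4 ≡ 36^2 = 1296 ≡ 497 (mod 799)
6^8 ≡ 497^2 = 247009 ≡ 118 (mod 799)
6^16 ≡ 118^2 = 13924 ≡ 341 (mod 799)
6^32 ≡ 341^2 = 116281 ≡ 426 (mod 799)
6^64 ≡ 426^2 = 181476 ≡ 103 (mod 799)
6^128 ≡ 103^2 = 10609 ≡ 222 (mod 799)
6^256 ≡ 222^2 = 49284 ≡ 545 (mod 799)
399 = 256 + 128 + 8 + 4 + 2 + 1 in binary powers of 2.
So 6^399 ≡ 545 · 222 · 118 · 497 · 36 · 6 ≡ 71 (mod 799).
Squaring chain: 71; never reaches −1, so base 6 is a Miller–Rabin witness that 799 is composite.

71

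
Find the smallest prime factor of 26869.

97

26869 is odd.
Digit sum 31, not divisible by 3.
Ends in 9: not divisible by 5.
7: 26869 = 7·3838 + 3
11: 26869 = 11·2442 + 7
13: 26869 = 13·2066 + 11
17: 26869 = 17·1580 + 9
19: 26869 = 19·1414 + 3
23: 26869 = 23·1168 + 5
29: 26869 = 29·926 + 15
31: 26869 = 31·866 + 23
37: 26869 = 37·726 + 7
41: 26869 = 41·655 + 14
43: 26869 = 43·624 + 37
47: 26869 = 47·571 + 32
53: 26869 = 53·506 + 51
59: 26869 = 59·455 + 24
61: 26869 = 61·440 + 29
67: 26869 = 67·401 + 2
71: 26869 = 71·378 + 31
73: 26869 = 73·368 + 5
79: 26869 = 79·340 + 9
83: 26869 = 83·323 + 60
89: 26869 = 89·301 + 80
97: 26869 = 97·277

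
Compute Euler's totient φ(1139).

Factor: 1139 = 17 · 67.
φ(1139) = (17−1) · (67−1) = 16 · 66 = 1056.

1056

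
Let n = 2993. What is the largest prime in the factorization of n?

73

2993 = 41 · 73
73 is prime.
So 2993 = 41 · 73; the largest prime factor is 73.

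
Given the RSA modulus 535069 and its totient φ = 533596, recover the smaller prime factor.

647

φ(n) = (p−1)(q−1) = n − (p+q) + 1, so p + q = 535069 − 533596 + 1 = 1474.
p and q are the roots of t² − 1474t + 535069 = 0.
Discriminant: 1474² − 4·535069 = 2172676 − 2140276 = 32400; √32400 = 180.
q = (1474 − 180)/2 = 647, p = (1474 + 180)/2 = 827.
Check: 647 · 827 = 535069.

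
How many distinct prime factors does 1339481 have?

1339481 = 11 · 121771
121771 = 13 · 9367
9367 = 17 · 551
551 = 19 · 29
1339481 = 11 · 13 · 17 · 19 · 29, which has 5 distinct prime factors.

5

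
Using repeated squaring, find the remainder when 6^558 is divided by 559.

6^1 ≡ 6 (mod 559)
6^2 ≡ 6^2 = 36 ≡ 36 (mod 559)
6^4 ≡ 36^2 = 1296 ≡ 178 (mod 559)
6^8 ≡ 178^2 = 31684 ≡ 380 (mod 559)
6^16 ≡ 380^2 = 144400 ≡ 178 (mod 559)
6^32 ≡ 178^2 = 31684 ≡ 380 (mod 559)
6^64 ≡ 380^2 = 144400 ≡ 178 (mod 559)
6^128 ≡ 178^2 = 31684 ≡ 380 (mod 559)
6^256 ≡ 380^2 = 144400 ≡ 178 (mod 559)
6^512 ≡ 178^2 = 31684 ≡ 380 (mod 559)
558 = 512 + 32 + 8 + 4 + 2 in binary powers of 2.
So 6^558 ≡ 380 · 380 · 380 · 178 · 36 ≡ 259 (mod 559).
Since 259 ≠ 1, base 6 is a Fermat witness: 559 is composite.

259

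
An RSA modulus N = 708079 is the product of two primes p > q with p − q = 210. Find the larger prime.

Since p = q + 210, we have 708079 = q(q + 210), so q² + 210q − 708079 = 0.
Discriminant: 210² + 4·708079 = 44100 + 2832316 = 2876416; √2876416 = 1696.
q = (−210 + 1696)/2 = 743, and p = q + 210 = 953.
Check: 743 · 953 = 708079.

953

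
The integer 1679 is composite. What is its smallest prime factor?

1679 is odd.
Digit sum 23, not divisible by 3.
Ends in 9: not divisible by 5.
7: 1679 = 7·239 + 6
11: 1679 = 11·152 + 7
13: 1679 = 13·129 + 2
17: 1679 = 17·98 + 13
19: 1679 = 19·88 + 7
23: 1679 = 23·73

23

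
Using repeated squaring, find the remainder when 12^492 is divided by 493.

12^1 ≡ 12 (mod 493)
12^2 ≡ 12^2 = 144 ≡ 144 (mod 493)
12^4 ≡ 144^2 = 20736 ≡ 30 (mod 493)
12^8 ≡ 30^2 = 900 ≡ 407 (mod 493)
12^16 ≡ 407^2 = 165649 ≡ 1 (mod 493)
12^32 ≡ 1^2 = 1 ≡ 1 (mod 493)
12^64 ≡ 1^2 = 1 ≡ 1 (mod 493)
12^128 ≡ 1^2 = 1 ≡ 1 (mod 493)
12^256 ≡ 1^2 = 1 ≡ 1 (mod 493)
492 = 256 + 128 + 64 + 32 + 8 + 4 in binary powers of 2.
So 12^492 ≡ 1 · 1 · 1 · 1 · 407 · 30 ≡ 378 (mod 493).
Since 378 ≠ 1, base 12 is a Fermat witness: 493 is composite.

378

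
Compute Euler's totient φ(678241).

652080

Factor: 678241 = 53 · 67 · 191.
φ(678241) = (53−1) · (67−1) · (191−1) = 52 · 66 · 190 = 652080.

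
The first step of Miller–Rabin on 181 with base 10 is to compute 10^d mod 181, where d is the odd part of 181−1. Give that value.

181 − 1 = 180 = 2^2 · 45, so d = 45.
10^1 ≡ 10 (mod 181)
10^2 ≡ 10^2 = 100 ≡ 100 (mod 181)
10^4 ≡ 100^2 = 10000 ≡ 45 (mod 181)
10^8 ≡ 45^2 = 2025 ≡ 34 (mod 181)
10^16 ≡ 34^2 = 1156 ≡ 70 (mod 181)
10^32 ≡ 70^2 = 4900 ≡ 13 (mod 181)
45 = 32 + 8 + 4 + 1 in binary powers of 2.
So 10^45 ≡ 13 · 34 · 45 · 10 ≡ 162 (mod 181).
Squaring chain: 162 → 180; reaches −1, so base 10 does not prove 181 composite.

162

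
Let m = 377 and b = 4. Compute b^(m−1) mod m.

165

4^1 ≡ 4 (mod 377)
4^2 ≡ 4^2 = 16 ≡ 16 (mod 377)
4^4 ≡ 16^2 = 256 ≡ 256 (mod 377)
4^8 ≡ 256^2 = 65536 ≡ 315 (mod 377)
4^16 ≡ 315^2 = 99225 ≡ 74 (mod 377)
4^32 ≡ 74^2 = 5476 ≡ 198 (mod 377)
4^64 ≡ 198^2 = 39204 ≡ 373 (mod 377)
4^128 ≡ 373^2 = 139129 ≡ 16 (mod 377)
4^256 ≡ 16^2 = 256 ≡ 256 (mod 377)
376 = 256 + 64 + 32 + 16 + 8 in binary powers of 2.
So 4^376 ≡ 256 · 373 · 198 · 74 · 315 ≡ 165 (mod 377).
Since 165 ≠ 1, base 4 is a Fermat witness: 377 is composite.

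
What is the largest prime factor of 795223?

83

795223 = 11 · 72293
72293 = 13 · 5561
5561 = 67 · 83
83 is prime.
So 795223 = 11 · 13 · 67 · 83; the largest prime factor is 83.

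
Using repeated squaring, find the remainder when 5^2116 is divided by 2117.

547

5^1 ≡ 5 (mod 2117)
5^2 ≡ 5^2 = 25 ≡ 25 (mod 2117)
5^4 ≡ 25^2 = 625 ≡ 625 (mod 2117)
5^8 ≡ 625^2 = 390625 ≡ 1097 (mod 2117)
5^16 ≡ 1097^2 = 1203409 ≡ 953 (mod 2117)
5^32 ≡ 953^2 = 908209 ≡ 16 (mod 2117)
5^64 ≡ 16^2 = 256 ≡ 256 (mod 2117)
5^128 ≡ 256^2 = 65536 ≡ 2026 (mod 2117)
5^256 ≡ 2026^2 = 4104676 ≡ 1930 (mod 2117)
5^512 ≡ 1930^2 = 3724900 ≡ 1097 (mod 2117)
5^1024 ≡ 1097^2 = 1203409 ≡ 953 (mod 2117)
5^2048 ≡ 953^2 = 908209 ≡ 16 (mod 2117)
2116 = 2048 + 64 + 4 in binary powers of 2.
So 5^2116 ≡ 16 · 256 · 625 ≡ 547 (mod 2117).
Since 547 ≠ 1, base 5 is a Fermat witness: 2117 is composite.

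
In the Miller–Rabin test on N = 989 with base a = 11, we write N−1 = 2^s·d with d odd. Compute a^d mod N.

465

989 − 1 = 988 = 2^2 · 247, so d = 247.
11^1 ≡ 11 (mod 989)
11^2 ≡ 11^2 = 121 ≡ 121 (mod 989)
11^4 ≡ 121^2 = 14641 ≡ 795 (mod 989)
11^8 ≡ 795^2 = 632025 ≡ 54 (mod 989)
11^16 ≡ 54^2 = 2916 ≡ 938 (mod 989)
11^32 ≡ 938^2 = 879844 ≡ 623 (mod 989)
11^64 ≡ 623^2 = 388129 ≡ 441 (mod 989)
11^128 ≡ 441^2 = 194481 ≡ 637 (mod 989)
247 = 128 + 64 + 32 + 16 + 4 + 2 + 1 in binary powers of 2.
So 11^247 ≡ 637 · 441 · 623 · 938 · 795 · 121 · 11 ≡ 465 (mod 989).
Squaring chain: 465 → 623; never reaches −1, so base 11 is a Miller–Rabin witness that 989 is composite.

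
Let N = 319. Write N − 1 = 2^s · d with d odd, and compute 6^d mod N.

178

319 − 1 = 318 = 2^1 · 159, so d = 159.
6^1 ≡ 6 (mod 319)
6^2 ≡ 6^2 = 36 ≡ 36 (mod 319)
6^4 ≡ 36^2 = 1296 ≡ 20 (mod 319)
6^8 ≡ 20^2 = 400 ≡ 81 (mod 319)
6^16 ≡ 81^2 = 6561 ≡ 181 (mod 319)
6^32 ≡ 181^2 = 32761 ≡ 223 (mod 319)
6^64 ≡ 223^2 = 49729 ≡ 284 (mod 319)
6^128 ≡ 284^2 = 80656 ≡ 268 (mod 319)
159 = 128 + 16 + 8 + 4 + 2 + 1 in binary powers of 2.
So 6^159 ≡ 268 · 181 · 81 · 20 · 36 · 6 ≡ 178 (mod 319).
Squaring chain: 178; never reaches −1, so base 6 is a Miller–Rabin witness that 319 is composite.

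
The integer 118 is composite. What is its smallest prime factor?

2

118 is even: 2 divides it.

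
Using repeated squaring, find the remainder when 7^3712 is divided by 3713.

2086

7^1 ≡ 7 (mod 3713)
7^2 ≡ 7^2 = 49 ≡ 49 (mod 3713)
7^4 ≡ 49^2 = 2401 ≡ 2401 (mod 3713)
7^8 ≡ 2401^2 = 5764801 ≡ 2225 (mod 3713)
7^16 ≡ 2225^2 = 4950625 ≡ 1196 (mod 3713)
7^32 ≡ 1196^2 = 1430416 ≡ 911 (mod 3713)
7^64 ≡ 911^2 = 829921 ≡ 1922 (mod 3713)
7^128 ≡ 1922^2 = 3694084 ≡ 3362 (mod 3713)
7^256 ≡ 3362^2 = 11303044 ≡ 672 (mod 3713)
7^512 ≡ 672^2 = 451584 ≡ 2311 (mod 3713)
7^1024 ≡ 2311^2 = 5340721 ≡ 1427 (mod 3713)
7^2048 ≡ 1427^2 = 2036329 ≡ 1605 (mod 3713)
3712 = 2048 + 1024 + 512 + 128 in binary powers of 2.
So 7^3712 ≡ 1605 · 1427 · 2311 · 3362 ≡ 2086 (mod 3713).
Since 2086 ≠ 1, base 7 is a Fermat witness: 3713 is composite.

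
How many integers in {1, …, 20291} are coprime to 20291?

19992

Factor: 20291 = 103 · 197.
φ(20291) = (103−1) · (197−1) = 102 · 196 = 19992.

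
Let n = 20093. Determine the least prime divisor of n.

20093 is odd.
Digit sum 14, not divisible by 3.
Ends in 3: not divisible by 5.
7: 20093 = 7·2870 + 3
11: 20093 = 11·1826 + 7
13: 20093 = 13·1545 + 8
17: 20093 = 17·1181 + 16
19: 20093 = 19·1057 + 10
23: 20093 = 23·873 + 14
29: 20093 = 29·692 + 25
31: 20093 = 31·648 + 5
37: 20093 = 37·543 + 2
41: 20093 = 41·490 + 3
43: 20093 = 43·467 + 12
47: 20093 = 47·427 + 24
53: 20093 = 53·379 + 6
59: 20093 = 59·340 + 33
61: 20093 = 61·329 + 24
67: 20093 = 67·299 + 60
71: 20093 = 71·283

71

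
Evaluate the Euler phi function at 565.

448

Factor: 565 = 5 · 113.
φ(565) = (5−1) · (113−1) = 4 · 112 = 448.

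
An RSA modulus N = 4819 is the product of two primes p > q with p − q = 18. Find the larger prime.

79

Since p = q + 18, we have 4819 = q(q + 18), so q² + 18q − 4819 = 0.
Discriminant: 18² + 4·4819 = 324 + 19276 = 19600; √19600 = 140.
q = (−18 + 140)/2 = 61, and p = q + 18 = 79.
Check: 61 · 79 = 4819.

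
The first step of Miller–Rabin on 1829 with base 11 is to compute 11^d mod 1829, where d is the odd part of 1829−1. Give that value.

974

1829 − 1 = 1828 = 2^2 · 457, so d = 457.
11^1 ≡ 11 (mod 1829)
11^2 ≡ 11^2 = 121 ≡ 121 (mod 1829)
11^4 ≡ 121^2 = 14641 ≡ 9 (mod 1829)
11^8 ≡ 9^2 = 81 ≡ 81 (mod 1829)
11^16 ≡ 81^2 = 6561 ≡ 1074 (mod 1829)
11^32 ≡ 1074^2 = 1153476 ≡ 1206 (mod 1829)
11^64 ≡ 1206^2 = 1454436 ≡ 381 (mod 1829)
11^128 ≡ 381^2 = 145161 ≡ 670 (mod 1829)
11^256 ≡ 670^2 = 448900 ≡ 795 (mod 1829)
457 = 256 + 128 + 64 + 8 + 1 in binary powers of 2.
So 11^457 ≡ 795 · 670 · 381 · 81 · 11 ≡ 974 (mod 1829).
Squaring chain: 974 → 1254; never reaches −1, so base 11 is a Miller–Rabin witness that 1829 is composite.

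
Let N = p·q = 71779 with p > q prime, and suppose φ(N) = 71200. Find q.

φ(n) = (p−1)(q−1) = n − (p+q) + 1, so p + q = 71779 − 71200 + 1 = 580.
p and q are the roots of t² − 580t + 71779 = 0.
Discriminant: 580² − 4·71779 = 336400 − 287116 = 49284; √49284 = 222.
q = (580 − 222)/2 = 179, p = (580 + 222)/2 = 401.
Check: 179 · 401 = 71779.

179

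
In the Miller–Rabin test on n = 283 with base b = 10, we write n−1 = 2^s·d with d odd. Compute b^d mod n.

1

283 − 1 = 282 = 2^1 · 141, so d = 141.
10^1 ≡ 10 (mod 283)
10^2 ≡ 10^2 = 100 ≡ 100 (mod 283)
10^4 ≡ 100^2 = 10000 ≡ 95 (mod 283)
10^8 ≡ 95^2 = 9025 ≡ 252 (mod 283)
10^16 ≡ 252^2 = 63504 ≡ 112 (mod 283)
10^32 ≡ 112^2 = 12544 ≡ 92 (mod 283)
10^64 ≡ 92^2 = 8464 ≡ 257 (mod 283)
10^128 ≡ 257^2 = 66049 ≡ 110 (mod 283)
141 = 128 + 8 + 4 + 1 in binary powers of 2.
So 10^141 ≡ 110 · 252 · 95 · 10 ≡ 1 (mod 283).
Since 10^d ≡ 1 (mod 283), base 10 does not prove 283 composite.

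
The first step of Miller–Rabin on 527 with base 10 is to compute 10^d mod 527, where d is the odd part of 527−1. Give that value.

107

527 − 1 = 526 = 2^1 · 263, so d = 263.
10^1 ≡ 10 (mod 527)
10^2 ≡ 10^2 = 100 ≡ 100 (mod 527)
10^4 ≡ 100^2 = 10000 ≡ 514 (mod 527)
10^8 ≡ 514^2 = 264196 ≡ 169 (mod 527)
10^16 ≡ 169^2 = 28561 ≡ 103 (mod 527)
10^32 ≡ 103^2 = 10609 ≡ 69 (mod 527)
10^64 ≡ 69^2 = 4761 ≡ 18 (mod 527)
10^128 ≡ 18^2 = 324 ≡ 324 (mod 527)
10^256 ≡ 324^2 = 104976 ≡ 103 (mod 527)
263 = 256 + 4 + 2 + 1 in binary powers of 2.
So 10^263 ≡ 103 · 514 · 100 · 10 ≡ 107 (mod 527).
Squaring chain: 107; never reaches −1, so base 10 is a Miller–Rabin witness that 527 is composite.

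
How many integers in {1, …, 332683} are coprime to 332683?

303264

Factor: 332683 = 13 · 157 · 163.
φ(332683) = (13−1) · (157−1) · (163−1) = 12 · 156 · 162 = 303264.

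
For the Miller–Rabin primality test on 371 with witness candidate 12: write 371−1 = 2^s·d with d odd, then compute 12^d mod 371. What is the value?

371 − 1 = 370 = 2^1 · 185, so d = 185.
12^1 ≡ 12 (mod 371)
12^2 ≡ 12^2 = 144 ≡ 144 (mod 371)
12^4 ≡ 144^2 = 20736 ≡ 331 (mod 371)
12^8 ≡ 331^2 = 109561 ≡ 116 (mod 371)
12^16 ≡ 116^2 = 13456 ≡ 100 (mod 371)
12^32 ≡ 100^2 = 10000 ≡ 354 (mod 371)
12^64 ≡ 354^2 = 125316 ≡ 289 (mod 371)
12^128 ≡ 289^2 = 83521 ≡ 46 (mod 371)
185 = 128 + 32 + 16 + 8 + 1 in binary powers of 2.
So 12^185 ≡ 46 · 354 · 100 · 116 · 12 ≡ 339 (mod 371).
Squaring chain: 339; never reaches −1, so base 12 is a Miller–Rabin witness that 371 is composite.

339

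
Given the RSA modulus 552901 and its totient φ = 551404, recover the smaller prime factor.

φ(n) = (p−1)(q−1) = n − (p+q) + 1, so p + q = 552901 − 551404 + 1 = 1498.
p and q are the roots of t² − 1498t + 552901 = 0.
Discriminant: 1498² − 4·552901 = 2244004 − 2211604 = 32400; √32400 = 180.
q = (1498 − 180)/2 = 659, p = (1498 + 180)/2 = 839.
Check: 659 · 839 = 552901.

659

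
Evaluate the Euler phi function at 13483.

13248

Factor: 13483 = 97 · 139.
φ(13483) = (97−1) · (139−1) = 96 · 138 = 13248.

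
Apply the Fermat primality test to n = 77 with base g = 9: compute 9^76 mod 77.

9^1 ≡ 9 (mod 77)
9^2 ≡ 9^2 = 81 ≡ 4 (mod 77)
9^4 ≡ 4^2 = 16 ≡ 16 (mod 77)
9^8 ≡ 16^2 = 256 ≡ 25 (mod 77)
9^16 ≡ 25^2 = 625 ≡ 9 (mod 77)
9^32 ≡ 9^2 = 81 ≡ 4 (mod 77)
9^64 ≡ 4^2 = 16 ≡ 16 (mod 77)
76 = 64 + 8 + 4 in binary powers of 2.
So 9^76 ≡ 16 · 25 · 16 ≡ 9 (mod 77).
Since 9 ≠ 1, base 9 is a Fermat witness: 77 is composite.

9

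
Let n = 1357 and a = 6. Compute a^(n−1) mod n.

6^1 ≡ 6 (mod 1357)
6^2 ≡ 6^2 = 36 ≡ 36 (mod 1357)
6^4 ≡ 36^2 = 1296 ≡ 1296 (mod 1357)
6^8 ≡ 1296^2 = 1679616 ≡ 1007 (mod 1357)
6^16 ≡ 1007^2 = 1014049 ≡ 370 (mod 1357)
6^32 ≡ 370^2 = 136900 ≡ 1200 (mod 1357)
6^64 ≡ 1200^2 = 1440000 ≡ 223 (mod 1357)
6^128 ≡ 223^2 = 49729 ≡ 877 (mod 1357)
6^256 ≡ 877^2 = 769129 ≡ 1067 (mod 1357)
6^512 ≡ 1067^2 = 1138489 ≡ 1323 (mod 1357)
6^1024 ≡ 1323^2 = 1750329 ≡ 1156 (mod 1357)
1356 = 1024 + 256 + 64 + 8 + 4 in binary powers of 2.
So 6^1356 ≡ 1156 · 1067 · 223 · 1007 · 1296 ≡ 1090 (mod 1357).
Since 1090 ≠ 1, base 6 is a Fermat witness: 1357 is composite.

1090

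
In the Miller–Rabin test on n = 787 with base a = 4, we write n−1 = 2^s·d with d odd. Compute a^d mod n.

787 − 1 = 786 = 2^1 · 393, so d = 393.
4^1 ≡ 4 (mod 787)
4^2 ≡ 4^2 = 16 ≡ 16 (mod 787)
4^4 ≡ 16^2 = 256 ≡ 256 (mod 787)
4^8 ≡ 256^2 = 65536 ≡ 215 (mod 787)
4^16 ≡ 215^2 = 46225 ≡ 579 (mod 787)
4^32 ≡ 579^2 = 335241 ≡ 766 (mod 787)
4^64 ≡ 766^2 = 586756 ≡ 441 (mod 787)
4^128 ≡ 441^2 = 194481 ≡ 92 (mod 787)
4^256 ≡ 92^2 = 8464 ≡ 594 (mod 787)
393 = 256 + 128 + 8 + 1 in binary powers of 2.
So 4^393 ≡ 594 · 92 · 215 · 4 ≡ 1 (mod 787).
Since 4^d ≡ 1 (mod 787), base 4 does not prove 787 composite.

1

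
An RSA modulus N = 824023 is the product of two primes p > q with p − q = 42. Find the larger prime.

Since p = q + 42, we have 824023 = q(q + 42), so q² + 42q − 824023 = 0.
Discriminant: 42² + 4·824023 = 1764 + 3296092 = 3297856; √3297856 = 1816.
q = (−42 + 1816)/2 = 887, and p = q + 42 = 929.
Check: 887 · 929 = 824023.

929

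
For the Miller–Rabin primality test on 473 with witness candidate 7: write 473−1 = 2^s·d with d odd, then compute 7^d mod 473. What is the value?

338

473 − 1 = 472 = 2^3 · 59, so d = 59.
7^1 ≡ 7 (mod 473)
7^2 ≡ 7^2 = 49 ≡ 49 (mod 473)
7^4 ≡ 49^2 = 2401 ≡ 36 (mod 473)
7^8 ≡ 36^2 = 1296 ≡ 350 (mod 473)
7^16 ≡ 350^2 = 122500 ≡ 466 (mod 473)
7^32 ≡ 466^2 = 217156 ≡ 49 (mod 473)
59 = 32 + 16 + 8 + 2 + 1 in binary powers of 2.
So 7^59 ≡ 49 · 466 · 350 · 49 · 7 ≡ 338 (mod 473).
Squaring chain: 338 → 251 → 92; never reaches −1, so base 7 is a Miller–Rabin witness that 473 is composite.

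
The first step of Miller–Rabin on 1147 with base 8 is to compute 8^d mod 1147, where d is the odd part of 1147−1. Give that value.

450

1147 − 1 = 1146 = 2^1 · 573, so d = 573.
8^1 ≡ 8 (mod 1147)
8^2 ≡ 8^2 = 64 ≡ 64 (mod 1147)
8^4 ≡ 64^2 = 4096 ≡ 655 (mod 1147)
8^8 ≡ 655^2 = 429025 ≡ 47 (mod 1147)
8^16 ≡ 47^2 = 2209 ≡ 1062 (mod 1147)
8^32 ≡ 1062^2 = 1127844 ≡ 343 (mod 1147)
8^64 ≡ 343^2 = 117649 ≡ 655 (mod 1147)
8^128 ≡ 655^2 = 429025 ≡ 47 (mod 1147)
8^256 ≡ 47^2 = 2209 ≡ 1062 (mod 1147)
8^512 ≡ 1062^2 = 1127844 ≡ 343 (mod 1147)
573 = 512 + 32 + 16 + 8 + 4 + 1 in binary powers of 2.
So 8^573 ≡ 343 · 343 · 1062 · 47 · 655 · 8 ≡ 450 (mod 1147).
Squaring chain: 450; never reaches −1, so base 8 is a Miller–Rabin witness that 1147 is composite.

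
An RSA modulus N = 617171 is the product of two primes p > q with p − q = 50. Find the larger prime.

811

Since p = q + 50, we have 617171 = q(q + 50), so q² + 50q − 617171 = 0.
Discriminant: 50² + 4·617171 = 2500 + 2468684 = 2471184; √2471184 = 1572.
q = (−50 + 1572)/2 = 761, and p = q + 50 = 811.
Check: 761 · 811 = 617171.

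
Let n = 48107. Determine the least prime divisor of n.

73

48107 is odd.
Digit sum 20, not divisible by 3.
Ends in 7: not divisible by 5.
7: 48107 = 7·6872 + 3
11: 48107 = 11·4373 + 4
13: 48107 = 13·3700 + 7
17: 48107 = 17·2829 + 14
19: 48107 = 19·2531 + 18
23: 48107 = 23·2091 + 14
29: 48107 = 29·1658 + 25
31: 48107 = 31·1551 + 26
37: 48107 = 37·1300 + 7
41: 48107 = 41·1173 + 14
43: 48107 = 43·1118 + 33
47: 48107 = 47·1023 + 26
53: 48107 = 53·907 + 36
59: 48107 = 59·815 + 22
61: 48107 = 61·788 + 39
67: 48107 = 67·718 + 1
71: 48107 = 71·677 + 40
73: 48107 = 73·659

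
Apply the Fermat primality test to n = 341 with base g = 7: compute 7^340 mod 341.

56

7^1 ≡ 7 (mod 341)
7^2 ≡ 7^2 = 49 ≡ 49 (mod 341)
7^4 ≡ 49^2 = 2401 ≡ 14 (mod 341)
7^8 ≡ 14^2 = 196 ≡ 196 (mod 341)
7^16 ≡ 196^2 = 38416 ≡ 224 (mod 341)
7^32 ≡ 224^2 = 50176 ≡ 49 (mod 341)
7^64 ≡ 49^2 = 2401 ≡ 14 (mod 341)
7^128 ≡ 14^2 = 196 ≡ 196 (mod 341)
7^256 ≡ 196^2 = 38416 ≡ 224 (mod 341)
340 = 256 + 64 + 16 + 4 in binary powers of 2.
So 7^340 ≡ 224 · 14 · 224 · 14 ≡ 56 (mod 341).
Since 56 ≠ 1, base 7 is a Fermat witness: 341 is composite.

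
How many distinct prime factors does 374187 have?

5

374187 = 3 · 124729
124729 = 11 · 11339
11339 = 17 · 667
667 = 23 · 29
374187 = 3 · 11 · 17 · 23 · 29, which has 5 distinct prime factors.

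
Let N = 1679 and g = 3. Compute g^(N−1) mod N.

3^1 ≡ 3 (mod 1679)
3^2 ≡ 3^2 = 9 ≡ 9 (mod 1679)
3^4 ≡ 9^2 = 81 ≡ 81 (mod 1679)
3^8 ≡ 81^2 = 6561 ≡ 1524 (mod 1679)
3^16 ≡ 1524^2 = 2322576 ≡ 519 (mod 1679)
3^32 ≡ 519^2 = 269361 ≡ 721 (mod 1679)
3^64 ≡ 721^2 = 519841 ≡ 1030 (mod 1679)
3^128 ≡ 1030^2 = 1060900 ≡ 1451 (mod 1679)
3^256 ≡ 1451^2 = 2105401 ≡ 1614 (mod 1679)
3^512 ≡ 1614^2 = 2604996 ≡ 867 (mod 1679)
3^1024 ≡ 867^2 = 751689 ≡ 1176 (mod 1679)
1678 = 1024 + 512 + 128 + 8 + 4 + 2 in binary powers of 2.
So 3^1678 ≡ 1176 · 867 · 1451 · 1524 · 81 · 9 ≡ 430 (mod 1679).
Since 430 ≠ 1, base 3 is a Fermat witness: 1679 is composite.

430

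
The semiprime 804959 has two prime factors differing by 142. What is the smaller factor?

Since p = q + 142, we have 804959 = q(q + 142), so q² + 142q − 804959 = 0.
Discriminant: 142² + 4·804959 = 20164 + 3219836 = 3240000; √3240000 = 1800.
q = (−142 + 1800)/2 = 829, and p = q + 142 = 971.
Check: 829 · 971 = 804959.

829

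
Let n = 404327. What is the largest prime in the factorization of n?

404327 = 7 · 57761
57761 = 11 · 5251
5251 = 59 · 89
89 is prime.
So 404327 = 7 · 11 · 59 · 89; the largest prime factor is 89.

89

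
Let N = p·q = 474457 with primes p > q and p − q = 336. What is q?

Since p = q + 336, we have 474457 = q(q + 336), so q² + 336q − 474457 = 0.
Discriminant: 336² + 4·474457 = 112896 + 1897828 = 2010724; √2010724 = 1418.
q = (−336 + 1418)/2 = 541, and p = q + 336 = 877.
Check: 541 · 877 = 474457.

541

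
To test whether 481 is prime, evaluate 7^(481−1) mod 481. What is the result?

417

7^1 ≡ 7 (mod 481)
7^2 ≡ 7^2 = 49 ≡ 49 (mod 481)
7^4 ≡ 49^2 = 2401 ≡ 477 (mod 481)
7^8 ≡ 477^2 = 227529 ≡ 16 (mod 481)
7^16 ≡ 16^2 = 256 ≡ 256 (mod 481)
7^32 ≡ 256^2 = 65536 ≡ 120 (mod 481)
7^64 ≡ 120^2 = 14400 ≡ 451 (mod 481)
7^128 ≡ 451^2 = 203401 ≡ 419 (mod 481)
7^256 ≡ 419^2 = 175561 ≡ 477 (mod 481)
480 = 256 + 128 + 64 + 32 in binary powers of 2.
So 7^480 ≡ 477 · 419 · 451 · 120 ≡ 417 (mod 481).
Since 417 ≠ 1, base 7 is a Fermat witness: 481 is composite.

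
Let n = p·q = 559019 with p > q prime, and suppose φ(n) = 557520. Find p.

φ(n) = (p−1)(q−1) = n − (p+q) + 1, so p + q = 559019 − 557520 + 1 = 1500.
p and q are the roots of t² − 1500t + 559019 = 0.
Discriminant: 1500² − 4·559019 = 2250000 − 2236076 = 13924; √13924 = 118.
q = (1500 − 118)/2 = 691, p = (1500 + 118)/2 = 809.
Check: 691 · 809 = 559019.

809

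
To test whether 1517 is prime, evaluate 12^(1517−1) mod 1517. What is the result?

12^1 ≡ 12 (mod 1517)
12^2 ≡ 12^2 = 144 ≡ 144 (mod 1517)
12^4 ≡ 144^2 = 20736 ≡ 1015 (mod 1517)
12^8 ≡ 1015^2 = 1030225 ≡ 182 (mod 1517)
12^16 ≡ 182^2 = 33124 ≡ 1267 (mod 1517)
12^32 ≡ 1267^2 = 1605289 ≡ 303 (mod 1517)
12^64 ≡ 303^2 = 91809 ≡ 789 (mod 1517)
12^128 ≡ 789^2 = 622521 ≡ 551 (mod 1517)
12^256 ≡ 551^2 = 303601 ≡ 201 (mod 1517)
12^512 ≡ 201^2 = 40401 ≡ 959 (mod 1517)
12^1024 ≡ 959^2 = 919681 ≡ 379 (mod 1517)
1516 = 1024 + 256 + 128 + 64 + 32 + 8 + 4 in binary powers of 2.
So 12^1516 ≡ 379 · 201 · 551 · 789 · 303 · 182 · 1015 ≡ 127 (mod 1517).
Since 127 ≠ 1, base 12 is a Fermat witness: 1517 is composite.

127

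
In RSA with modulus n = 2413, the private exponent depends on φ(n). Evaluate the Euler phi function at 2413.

2268

Factor: 2413 = 19 · 127.
φ(2413) = (19−1) · (127−1) = 18 · 126 = 2268.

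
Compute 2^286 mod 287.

2^1 ≡ 2 (mod 287)
2^2 ≡ 2^2 = 4 ≡ 4 (mod 287)
2^4 ≡ 4^2 = 16 ≡ 16 (mod 287)
2^8 ≡ 16^2 = 256 ≡ 256 (mod 287)
2^16 ≡ 256^2 = 65536 ≡ 100 (mod 287)
2^32 ≡ 100^2 = 10000 ≡ 242 (mod 287)
2^64 ≡ 242^2 = 58564 ≡ 16 (mod 287)
2^128 ≡ 16^2 = 256 ≡ 256 (mod 287)
2^256 ≡ 256^2 = 65536 ≡ 100 (mod 287)
286 = 256 + 16 + 8 + 4 + 2 in binary powers of 2.
So 2^286 ≡ 100 · 100 · 256 · 16 · 4 ≡ 23 (mod 287).
Since 23 ≠ 1, base 2 is a Fermat witness: 287 is composite.

23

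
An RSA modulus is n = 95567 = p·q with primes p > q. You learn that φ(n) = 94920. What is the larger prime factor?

421

φ(n) = (p−1)(q−1) = n − (p+q) + 1, so p + q = 95567 − 94920 + 1 = 648.
p and q are the roots of t² − 648t + 95567 = 0.
Discriminant: 648² − 4·95567 = 419904 − 382268 = 37636; √37636 = 194.
q = (648 − 194)/2 = 227, p = (648 + 194)/2 = 421.
Check: 227 · 421 = 95567.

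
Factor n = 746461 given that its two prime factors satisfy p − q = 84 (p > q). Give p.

Since p = q + 84, we have 746461 = q(q + 84), so q² + 84q − 746461 = 0.
Discriminant: 84² + 4·746461 = 7056 + 2985844 = 2992900; √2992900 = 1730.
q = (−84 + 1730)/2 = 823, and p = q + 84 = 907.
Check: 823 · 907 = 746461.

907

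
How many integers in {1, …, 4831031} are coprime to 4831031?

Factor: 4831031 = 137 · 179 · 197.
φ(4831031) = (137−1) · (179−1) · (197−1) = 136 · 178 · 196 = 4744768.

4744768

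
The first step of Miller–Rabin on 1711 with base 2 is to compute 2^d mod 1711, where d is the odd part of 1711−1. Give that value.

1711 − 1 = 1710 = 2^1 · 855, so d = 855.
2^1 ≡ 2 (mod 1711)
2^2 ≡ 2^2 = 4 ≡ 4 (mod 1711)
2^4 ≡ 4^2 = 16 ≡ 16 (mod 1711)
2^8 ≡ 16^2 = 256 ≡ 256 (mod 1711)
2^16 ≡ 256^2 = 65536 ≡ 518 (mod 1711)
2^32 ≡ 518^2 = 268324 ≡ 1408 (mod 1711)
2^64 ≡ 1408^2 = 1982464 ≡ 1126 (mod 1711)
2^128 ≡ 1126^2 = 1267876 ≡ 25 (mod 1711)
2^256 ≡ 25^2 = 625 ≡ 625 (mod 1711)
2^512 ≡ 625^2 = 390625 ≡ 517 (mod 1711)
855 = 512 + 256 + 64 + 16 + 4 + 2 + 1 in binary powers of 2.
So 2^855 ≡ 517 · 625 · 1126 · 518 · 16 · 4 · 2 ≡ 549 (mod 1711).
Squaring chain: 549; never reaches −1, so base 2 is a Miller–Rabin witness that 1711 is composite.

549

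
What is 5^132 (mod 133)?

64

5^1 ≡ 5 (mod 133)
5^2 ≡ 5^2 = 25 ≡ 25 (mod 133)
5^4 ≡ 25^2 = 625 ≡ 93 (mod 133)
5^8 ≡ 93^2 = 8649 ≡ 4 (mod 133)
5^16 ≡ 4^2 = 16 ≡ 16 (mod 133)
5^32 ≡ 16^2 = 256 ≡ 123 (mod 133)
5^64 ≡ 123^2 = 15129 ≡ 100 (mod 133)
5^128 ≡ 100^2 = 10000 ≡ 25 (mod 133)
132 = 128 + 4 in binary powers of 2.
So 5^132 ≡ 25 · 93 ≡ 64 (mod 133).
Since 64 ≠ 1, base 5 is a Fermat witness: 133 is composite.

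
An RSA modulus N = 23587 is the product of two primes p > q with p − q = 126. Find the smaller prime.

Since p = q + 126, we have 23587 = q(q + 126), so q² + 126q − 23587 = 0.
Discriminant: 126² + 4·23587 = 15876 + 94348 = 110224; √110224 = 332.
q = (−126 + 332)/2 = 103, and p = q + 126 = 229.
Check: 103 · 229 = 23587.

103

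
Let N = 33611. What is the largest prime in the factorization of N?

61

33611 = 19 · 1769
1769 = 29 · 61
61 is prime.
So 33611 = 19 · 29 · 61; the largest prime factor is 61.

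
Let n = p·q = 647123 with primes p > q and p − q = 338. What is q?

Since p = q + 338, we have 647123 = q(q + 338), so q² + 338q − 647123 = 0.
Discriminant: 338² + 4·647123 = 114244 + 2588492 = 2702736; √2702736 = 1644.
q = (−338 + 1644)/2 = 653, and p = q + 338 = 991.
Check: 653 · 991 = 647123.

653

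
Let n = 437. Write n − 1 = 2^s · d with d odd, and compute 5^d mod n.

290

437 − 1 = 436 = 2^2 · 109, so d = 109.
5^1 ≡ 5 (mod 437)
5^2 ≡ 5^2 = 25 ≡ 25 (mod 437)
5^4 ≡ 25^2 = 625 ≡ 188 (mod 437)
5^8 ≡ 188^2 = 35344 ≡ 384 (mod 437)
5^16 ≡ 384^2 = 147456 ≡ 187 (mod 437)
5^32 ≡ 187^2 = 34969 ≡ 9 (mod 437)
5^64 ≡ 9^2 = 81 ≡ 81 (mod 437)
109 = 64 + 32 + 8 + 4 + 1 in binary powers of 2.
So 5^109 ≡ 81 · 9 · 384 · 188 · 5 ≡ 290 (mod 437).
Squaring chain: 290 → 196; never reaches −1, so base 5 is a Miller–Rabin witness that 437 is composite.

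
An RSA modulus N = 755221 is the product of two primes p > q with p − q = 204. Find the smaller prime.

773

Since p = q + 204, we have 755221 = q(q + 204), so q² + 204q − 755221 = 0.
Discriminant: 204² + 4·755221 = 41616 + 3020884 = 3062500; √3062500 = 1750.
q = (−204 + 1750)/2 = 773, and p = q + 204 = 977.
Check: 773 · 977 = 755221.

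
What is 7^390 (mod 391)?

7^1 ≡ 7 (mod 391)
7^2 ≡ 7^2 = 49 ≡ 49 (mod 391)
7^4 ≡ 49^2 = 2401 ≡ 55 (mod 391)
7^8 ≡ 55^2 = 3025 ≡ 288 (mod 391)
7^16 ≡ 288^2 = 82944 ≡ 52 (mod 391)
7^32 ≡ 52^2 = 2704 ≡ 358 (mod 391)
7^64 ≡ 358^2 = 128164 ≡ 307 (mod 391)
7^128 ≡ 307^2 = 94249 ≡ 18 (mod 391)
7^256 ≡ 18^2 = 324 ≡ 324 (mod 391)
390 = 256 + 128 + 4 + 2 in binary powers of 2.
So 7^390 ≡ 324 · 18 · 55 · 49 ≡ 213 (mod 391).
Since 213 ≠ 1, base 7 is a Fermat witness: 391 is composite.

213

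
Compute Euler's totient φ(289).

272

Factor: 289 = 17^2.
φ(289) = 17^1·(17−1) = 272.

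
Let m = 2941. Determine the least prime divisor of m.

2941 is odd.
Digit sum 16, not divisible by 3.
Ends in 1: not divisible by 5.
7: 2941 = 7·420 + 1
11: 2941 = 11·267 + 4
13: 2941 = 13·226 + 3
17: 2941 = 17·173

17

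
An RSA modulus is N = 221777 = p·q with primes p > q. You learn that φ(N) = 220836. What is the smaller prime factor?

φ(n) = (p−1)(q−1) = n − (p+q) + 1, so p + q = 221777 − 220836 + 1 = 942.
p and q are the roots of t² − 942t + 221777 = 0.
Discriminant: 942² − 4·221777 = 887364 − 887108 = 256; √256 = 16.
q = (942 − 16)/2 = 463, p = (942 + 16)/2 = 479.
Check: 463 · 479 = 221777.

463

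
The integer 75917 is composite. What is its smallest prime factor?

89

75917 is odd.
Digit sum 29, not divisible by 3.
Ends in 7: not divisible by 5.
7: 75917 = 7·10845 + 2
11: 75917 = 11·6901 + 6
13: 75917 = 13·5839 + 10
17: 75917 = 17·4465 + 12
19: 75917 = 19·3995 + 12
23: 75917 = 23·3300 + 17
29: 75917 = 29·2617 + 24
31: 75917 = 31·2448 + 29
37: 75917 = 37·2051 + 30
41: 75917 = 41·1851 + 26
43: 75917 = 43·1765 + 22
47: 75917 = 47·1615 + 12
53: 75917 = 53·1432 + 21
59: 75917 = 59·1286 + 43
61: 75917 = 61·1244 + 33
67: 75917 = 67·1133 + 6
71: 75917 = 71·1069 + 18
73: 75917 = 73·1039 + 70
79: 75917 = 79·960 + 77
83: 75917 = 83·914 + 55
89: 75917 = 89·853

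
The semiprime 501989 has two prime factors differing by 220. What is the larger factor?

Since p = q + 220, we have 501989 = q(q + 220), so q² + 220q − 501989 = 0.
Discriminant: 220² + 4·501989 = 48400 + 2007956 = 2056356; √2056356 = 1434.
q = (−220 + 1434)/2 = 607, and p = q + 220 = 827.
Check: 607 · 827 = 501989.

827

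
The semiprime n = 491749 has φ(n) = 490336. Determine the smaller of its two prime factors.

φ(n) = (p−1)(q−1) = n − (p+q) + 1, so p + q = 491749 − 490336 + 1 = 1414.
p and q are the roots of t² − 1414t + 491749 = 0.
Discriminant: 1414² − 4·491749 = 1999396 − 1966996 = 32400; √32400 = 180.
q = (1414 − 180)/2 = 617, p = (1414 + 180)/2 = 797.
Check: 617 · 797 = 491749.

617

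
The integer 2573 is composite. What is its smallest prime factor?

31

2573 is odd.
Digit sum 17, not divisible by 3.
Ends in 3: not divisible by 5.
7: 2573 = 7·367 + 4
11: 2573 = 11·233 + 10
13: 2573 = 13·197 + 12
17: 2573 = 17·151 + 6
19: 2573 = 19·135 + 8
23: 2573 = 23·111 + 20
29: 2573 = 29·88 + 21
31: 2573 = 31·83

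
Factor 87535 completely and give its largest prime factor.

87535 = 5 · 17507
17507 = 7 · 2501
2501 = 41 · 61
61 is prime.
So 87535 = 5 · 7 · 41 · 61; the largest prime factor is 61.

61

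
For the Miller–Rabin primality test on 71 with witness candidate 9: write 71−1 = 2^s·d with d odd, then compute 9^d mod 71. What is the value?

71 − 1 = 70 = 2^1 · 35, so d = 35.
9^1 ≡ 9 (mod 71)
9^2 ≡ 9^2 = 81 ≡ 10 (mod 71)
9^4 ≡ 10^2 = 100 ≡ 29 (mod 71)
9^8 ≡ 29^2 = 841 ≡ 60 (mod 71)
9^16 ≡ 60^2 = 3600 ≡ 50 (mod 71)
9^32 ≡ 50^2 = 2500 ≡ 15 (mod 71)
35 = 32 + 2 + 1 in binary powers of 2.
So 9^35 ≡ 15 · 10 · 9 ≡ 1 (mod 71).
Since 9^d ≡ 1 (mod 71), base 9 does not prove 71 composite.

1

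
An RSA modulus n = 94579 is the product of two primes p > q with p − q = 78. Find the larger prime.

Since p = q + 78, we have 94579 = q(q + 78), so q² + 78q − 94579 = 0.
Discriminant: 78² + 4·94579 = 6084 + 378316 = 384400; √384400 = 620.
q = (−78 + 620)/2 = 271, and p = q + 78 = 349.
Check: 271 · 349 = 94579.

349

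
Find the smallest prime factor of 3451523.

3451523 is odd.
Digit sum 23, not divisible by 3.
Ends in 3: not divisible by 5.
7: 3451523 = 7·493074 + 5
11: 3451523 = 11·313774 + 9
13: 3451523 = 13·265501 + 10
17: 3451523 = 17·203030 + 13
19: 3451523 = 19·181659 + 2
23: 3451523 = 23·150066 + 5
29: 3451523 = 29·119018 + 1
31: 3451523 = 31·111339 + 14
37: 3451523 = 37·93284 + 15
41: 3451523 = 41·84183 + 20
43: 3451523 = 43·80267 + 42
47: 3451523 = 47·73436 + 31
53: 3451523 = 53·65123 + 4
59: 3451523 = 59·58500 + 23
61: 3451523 = 61·56582 + 21
67: 3451523 = 67·51515 + 18
71: 3451523 = 71·48613

71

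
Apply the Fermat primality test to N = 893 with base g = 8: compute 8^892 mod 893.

68

8^1 ≡ 8 (mod 893)
8^2 ≡ 8^2 = 64 ≡ 64 (mod 893)
8^4 ≡ 64^2 = 4096 ≡ 524 (mod 893)
8^8 ≡ 524^2 = 274576 ≡ 425 (mod 893)
8^16 ≡ 425^2 = 180625 ≡ 239 (mod 893)
8^32 ≡ 239^2 = 57121 ≡ 862 (mod 893)
8^64 ≡ 862^2 = 743044 ≡ 68 (mod 893)
8^128 ≡ 68^2 = 4624 ≡ 159 (mod 893)
8^256 ≡ 159^2 = 25281 ≡ 277 (mod 893)
8^512 ≡ 277^2 = 76729 ≡ 824 (mod 893)
892 = 512 + 256 + 64 + 32 + 16 + 8 + 4 in binary powers of 2.
So 8^892 ≡ 824 · 277 · 68 · 862 · 239 · 425 · 524 ≡ 68 (mod 893).
Since 68 ≠ 1, base 8 is a Fermat witness: 893 is composite.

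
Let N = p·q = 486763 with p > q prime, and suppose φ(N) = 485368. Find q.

φ(n) = (p−1)(q−1) = n − (p+q) + 1, so p + q = 486763 − 485368 + 1 = 1396.
p and q are the roots of t² − 1396t + 486763 = 0.
Discriminant: 1396² − 4·486763 = 1948816 − 1947052 = 1764; √1764 = 42.
q = (1396 − 42)/2 = 677, p = (1396 + 42)/2 = 719.
Check: 677 · 719 = 486763.

677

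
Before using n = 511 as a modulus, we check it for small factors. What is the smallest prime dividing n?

511 is odd.
Digit sum 7, not divisible by 3.
Ends in 1: not divisible by 5.
7: 511 = 7·73

7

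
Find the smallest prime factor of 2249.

13

2249 is odd.
Digit sum 17, not divisible by 3.
Ends in 9: not divisible by 5.
7: 2249 = 7·321 + 2
11: 2249 = 11·204 + 5
13: 2249 = 13·173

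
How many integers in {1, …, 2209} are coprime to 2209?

Factor: 2209 = 47^2.
φ(2209) = 47^1·(47−1) = 2162.

2162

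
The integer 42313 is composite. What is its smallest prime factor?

42313 is odd.
Digit sum 13, not divisible by 3.
Ends in 3: not divisible by 5.
7: 42313 = 7·6044 + 5
11: 42313 = 11·3846 + 7
13: 42313 = 13·3254 + 11
17: 42313 = 17·2489

17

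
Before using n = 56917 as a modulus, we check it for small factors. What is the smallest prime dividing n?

7

56917 is odd.
Digit sum 28, not divisible by 3.
Ends in 7: not divisible by 5.
7: 56917 = 7·8131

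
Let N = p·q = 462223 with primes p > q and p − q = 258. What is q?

563

Since p = q + 258, we have 462223 = q(q + 258), so q² + 258q − 462223 = 0.
Discriminant: 258² + 4·462223 = 66564 + 1848892 = 1915456; √1915456 = 1384.
q = (−258 + 1384)/2 = 563, and p = q + 258 = 821.
Check: 563 · 821 = 462223.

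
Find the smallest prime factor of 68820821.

68820821 is odd.
Digit sum 35, not divisible by 3.
Ends in 1: not divisible by 5.
7: 68820821 = 7·9831545 + 6
11: 68820821 = 11·6256438 + 3
13: 68820821 = 13·5293909 + 4
17: 68820821 = 17·4048283 + 10
19: 68820821 = 19·3622148 + 9
23: 68820821 = 23·2992209 + 14
29: 68820821 = 29·2373131 + 22
31: 68820821 = 31·2220026 + 15
37: 68820821 = 37·1860022 + 7
41: 68820821 = 41·1678556 + 25
43: 68820821 = 43·1600484 + 9
47: 68820821 = 47·1464272 + 37
53: 68820821 = 53·1298506 + 3
59: 68820821 = 59·1166454 + 35
61: 68820821 = 61·1128210 + 11
67: 68820821 = 67·1027176 + 29
71: 68820821 = 71·969307 + 24
73: 68820821 = 73·942750 + 71
79: 68820821 = 79·871149 + 50
83: 68820821 = 83·829166 + 43
89: 68820821 = 89·773267 + 58
97: 68820821 = 97·709493

97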